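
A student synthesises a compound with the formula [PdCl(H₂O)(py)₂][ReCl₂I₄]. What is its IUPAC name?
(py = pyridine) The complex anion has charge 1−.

Both ions are complex: the cation is named first with the plain metal name, the anion second with the -ate form; each ion's ligands are alphabetised independently.
The complex anion is given as 1−; its ligand charges sum to -6, so Re = +5.
A 1:1 salt means the cation carries the equal and opposite charge, 1+.
Cation: ligand charges sum to -1; for the ion to be 1+, Pd = +2.

aquachlorobis(pyridine)palladium(II) dichlorotetraiodorhenate(V)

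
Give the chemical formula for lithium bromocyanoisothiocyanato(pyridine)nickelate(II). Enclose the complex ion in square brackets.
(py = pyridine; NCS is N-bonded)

Li[NiBr(CN)(NCS)(py)]

Ligands: 1 pyridine (py, neutral), 1 isothiocyanato (NCS, -1), 1 cyano (CN, -1), 1 bromo (Br, -1). Ligand charge sum = -3.
With Ni in oxidation state +2, the complex ion is [Ni...]^1−.
Charge balance with lithium (+1) requires 1 complex ion per 1 lithium.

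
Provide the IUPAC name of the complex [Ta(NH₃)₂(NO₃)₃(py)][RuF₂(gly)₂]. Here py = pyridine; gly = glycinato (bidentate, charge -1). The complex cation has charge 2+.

diamminetrinitrato(pyridine)tantalum(V) difluorobis(glycinato)ruthenate(II)

Both ions are complex: the cation is named first with the plain metal name, the anion second with the -ate form; each ion's ligands are alphabetised independently.
The complex cation is given as 2+; its ligand charges sum to -3, so Ta = +5.
A 1:1 salt means the anion carries the equal and opposite charge, 2−.
Anion: ligand charges sum to -4; for the ion to be 2−, Ru = +2.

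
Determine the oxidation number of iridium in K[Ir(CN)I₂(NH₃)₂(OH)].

+3

1 potassium outside the brackets (+1 each) → the complex ion is 1−.
Ligand charges: 2×I = -2; 1×CN = -1; 2×NH3 neutral; 1×OH = -1; sum -4.
Ir + (-4) = 1− ⇒ Ir is +3.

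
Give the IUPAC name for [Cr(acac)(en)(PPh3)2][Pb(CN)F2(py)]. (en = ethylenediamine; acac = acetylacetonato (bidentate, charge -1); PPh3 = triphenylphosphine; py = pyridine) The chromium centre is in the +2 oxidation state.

(acetylacetonato)(ethylenediamine)bis(triphenylphosphine)chromium(II) cyanodifluoro(pyridine)plumbate(II)

Both ions are complex: the cation is named first with the plain metal name, the anion second with the -ate form; each ion's ligands are alphabetised independently.
Cr is given as +2; the cation's ligand charges sum to -1, so the complex cation is 1+.
A 1:1 salt means the anion carries the equal and opposite charge, 1−.
Anion: ligand charges sum to -3; for the ion to be 1−, Pb = +2.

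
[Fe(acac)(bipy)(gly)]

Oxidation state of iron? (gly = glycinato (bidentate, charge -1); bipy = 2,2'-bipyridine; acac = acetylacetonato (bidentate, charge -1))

No counter-ion: the bracketed complex is neutral.
Ligand charges: 1×gly = -1; 1×bipy neutral; 1×acac = -1; sum -2.
Fe + (-2) = 0 ⇒ Fe is +2.

+2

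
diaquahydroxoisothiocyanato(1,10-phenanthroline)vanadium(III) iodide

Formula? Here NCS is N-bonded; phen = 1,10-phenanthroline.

[V(H2O)2(NCS)(OH)(phen)]I

Ligands: 2 aqua (H2O, neutral), 1 isothiocyanato (NCS, -1), 1 1,10-phenanthroline (phen, neutral), 1 hydroxo (OH, -1). Ligand charge sum = -2.
With V in oxidation state +3, the complex ion is [V...]^1+.
Charge balance with iodide (-1) requires 1 complex ion per 1 iodide.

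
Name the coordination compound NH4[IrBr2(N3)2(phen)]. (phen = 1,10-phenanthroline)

The 1 ammonium counter-ion carries a total charge of +1, so each complex ion is 1−.
Ligand charges: 2×bromo (-1 each), 1×1,10-phenanthroline (neutral), 2×azido (-1 each); total -4. So Ir + (-4) = 1−, giving Ir = +3.
The complex ion is anionic, so iridium takes the -ate form iridate(III).

ammonium diazidodibromo(1,10-phenanthroline)iridate(III)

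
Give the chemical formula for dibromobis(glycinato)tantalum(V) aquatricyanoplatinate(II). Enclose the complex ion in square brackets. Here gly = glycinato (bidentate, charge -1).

Cation [Ta…]: ligand charges -4, Ta(V) ⇒ ion charge 1+.
Anion [Pt…]: ligand charges -3, Pt(II) ⇒ ion charge 1−.
One 1+ cation balances one 1− anion.

[TaBr2(gly)2][Pt(CN)3(H2O)]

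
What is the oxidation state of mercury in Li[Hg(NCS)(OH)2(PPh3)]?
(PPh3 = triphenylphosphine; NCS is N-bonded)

1 lithium outside the brackets (+1 each) → the complex ion is 1−.
Ligand charges: 1×PPh3 neutral; 1×NCS = -1; 2×OH = -2; sum -3.
Hg + (-3) = 1− ⇒ Hg is +2.

+2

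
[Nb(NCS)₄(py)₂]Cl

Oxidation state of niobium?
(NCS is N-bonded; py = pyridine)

+5

1 chloride outside the brackets (-1 each) → the complex ion is 1+.
Ligand charges: 4×NCS = -4; 2×py neutral; sum -4.
Nb + (-4) = 1+ ⇒ Nb is +5.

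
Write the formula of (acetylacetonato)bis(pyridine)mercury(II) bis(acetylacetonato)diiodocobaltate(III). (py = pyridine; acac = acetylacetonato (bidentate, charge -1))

[Hg(acac)(py)2][Co(acac)2I2]

Cation [Hg…]: ligand charges -1, Hg(II) ⇒ ion charge 1+.
Anion [Co…]: ligand charges -4, Co(III) ⇒ ion charge 1−.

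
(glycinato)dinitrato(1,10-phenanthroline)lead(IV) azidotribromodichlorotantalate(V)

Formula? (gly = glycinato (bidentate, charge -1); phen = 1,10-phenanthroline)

Cation [Pb…]: ligand charges -3, Pb(IV) ⇒ ion charge 1+.
Anion [Ta…]: ligand charges -6, Ta(V) ⇒ ion charge 1−.
One 1+ cation balances one 1− anion.

[Pb(gly)(NO3)2(phen)][TaBr3Cl2(N3)]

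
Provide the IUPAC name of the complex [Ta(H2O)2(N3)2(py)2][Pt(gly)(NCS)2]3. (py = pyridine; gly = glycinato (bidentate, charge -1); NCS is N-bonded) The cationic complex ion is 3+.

The complex cation is given as 3+; its ligand charges sum to -2, so Ta = +5.
With 3 anions per cation, each anion must be 3/3 = 1−.
Anion: ligand charges sum to -3; for the ion to be 1−, Pt = +2.

diaquadiazidobis(pyridine)tantalum(V) (glycinato)diisothiocyanatoplatinate(II)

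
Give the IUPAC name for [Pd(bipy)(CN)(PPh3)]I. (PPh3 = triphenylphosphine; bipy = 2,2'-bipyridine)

(2,2'-bipyridine)cyano(triphenylphosphine)palladium(II) iodide

The 1 iodide counter-ion carries a total charge of -1, so each complex ion is 1+.
Ligand charges: 1×cyano (-1 each), 1×triphenylphosphine (neutral), 1×2,2'-bipyridine (neutral); total -1. So Pd + (-1) = 1+, giving Pd = +2.
Ligands are named alphabetically: bipyridine before cyano before triphenylphosphine.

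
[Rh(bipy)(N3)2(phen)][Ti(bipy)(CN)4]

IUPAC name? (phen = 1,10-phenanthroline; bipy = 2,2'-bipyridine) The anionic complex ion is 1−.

diazido(2,2'-bipyridine)(1,10-phenanthroline)rhodium(III) (2,2'-bipyridine)tetracyanotitanate(III)

Both ions are complex: the cation is named first with the plain metal name, the anion second with the -ate form; each ion's ligands are alphabetised independently.
The complex anion is given as 1−; its ligand charges sum to -4, so Ti = +3.
A 1:1 salt means the cation carries the equal and opposite charge, 1+.
Cation: ligand charges sum to -2; for the ion to be 1+, Rh = +3.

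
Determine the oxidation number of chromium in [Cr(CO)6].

No counter-ion: the bracketed complex is neutral.
Ligand charges: 6×CO neutral; sum 0.
Cr + (0) = 0 ⇒ Cr is 0.

0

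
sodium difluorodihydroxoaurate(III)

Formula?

Ligands: 2 fluoro (F, -1), 2 hydroxo (OH, -1). Ligand charge sum = -4.
With Au in oxidation state +3, the complex ion is [Au...]^1−.
Charge balance with sodium (+1) requires 1 complex ion per 1 sodium.

Na[AuF2(OH)2]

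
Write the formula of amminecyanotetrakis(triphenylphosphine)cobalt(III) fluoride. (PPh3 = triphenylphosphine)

Ligands: 1 cyano (CN, -1), 4 triphenylphosphine (PPh3, neutral), 1 ammine (NH3, neutral). Ligand charge sum = -1.
With Co in oxidation state +3, the complex ion is [Co...]^2+.
Charge balance with fluoride (-1) requires 1 complex ion per 2 fluoride.

[Co(CN)(NH3)(PPh3)4]F2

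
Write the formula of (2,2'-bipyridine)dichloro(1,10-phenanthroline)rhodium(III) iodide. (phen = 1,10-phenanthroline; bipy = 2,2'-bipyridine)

[Rh(bipy)Cl2(phen)]I

Ligands: 1 1,10-phenanthroline (phen, neutral), 2 chloro (Cl, -1), 1 2,2'-bipyridine (bipy, neutral). Ligand charge sum = -2.
With Rh in oxidation state +3, the complex ion is [Rh...]^1+.
Charge balance with iodide (-1) requires 1 complex ion per 1 iodide.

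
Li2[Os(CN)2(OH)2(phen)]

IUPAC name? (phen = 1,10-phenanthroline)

The 2 lithium counter-ions carry a total charge of +2, so each complex ion is 2−.
Ligand charges: 1×1,10-phenanthroline (neutral), 2×hydroxo (-1 each), 2×cyano (-1 each); total -4. So Os + (-4) = 2−, giving Os = +2.
The complex ion is anionic, so osmium takes the -ate form osmate(II).

lithium dicyanodihydroxo(1,10-phenanthroline)osmate(II)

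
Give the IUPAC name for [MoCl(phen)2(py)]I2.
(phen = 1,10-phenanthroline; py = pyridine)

chlorobis(1,10-phenanthroline)(pyridine)molybdenum(III) iodide

The 2 iodide counter-ions carry a total charge of -2, so each complex ion is 2+.
Ligand charges: 1×chloro (-1 each), 2×1,10-phenanthroline (neutral), 1×pyridine (neutral); total -1. So Mo + (-1) = 2+, giving Mo = +3.
Ligands are named alphabetically: chloro before phenanthroline before pyridine.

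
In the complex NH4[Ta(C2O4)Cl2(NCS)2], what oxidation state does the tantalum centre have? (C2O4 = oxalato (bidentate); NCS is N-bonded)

+5

1 ammonium outside the brackets (+1 each) → the complex ion is 1−.
Ligand charges: 1×C2O4 = -2; 2×Cl = -2; 2×NCS = -2; sum -6.
Ta + (-6) = 1− ⇒ Ta is +5.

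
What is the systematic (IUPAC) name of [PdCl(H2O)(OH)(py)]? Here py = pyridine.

There is no counter-ion, so the complex is neutral overall.
Ligand charges: 1×pyridine (neutral), 1×aqua (neutral), 1×hydroxo (-1 each), 1×chloro (-1 each); total -2. So Pd + (-2) = 0, giving Pd = +2.
Ligands are named alphabetically: aqua before chloro before hydroxo before pyridine.

aquachlorohydroxo(pyridine)palladium(II)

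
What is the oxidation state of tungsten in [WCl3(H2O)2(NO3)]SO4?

1 sulfate outside the brackets (-2 each) → the complex ion is 2+.
Ligand charges: 2×H2O neutral; 1×NO3 = -1; 3×Cl = -3; sum -4.
W + (-4) = 2+ ⇒ W is +6.

+6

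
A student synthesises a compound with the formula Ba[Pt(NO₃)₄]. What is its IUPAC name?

barium tetranitratoplatinate(II)

The 1 barium counter-ion carries a total charge of +2, so each complex ion is 2−.
Ligand charges: 4×nitrato (-1 each); total -4. So Pt + (-4) = 2−, giving Pt = +2.
The complex ion is anionic, so platinum takes the -ate form platinate(II).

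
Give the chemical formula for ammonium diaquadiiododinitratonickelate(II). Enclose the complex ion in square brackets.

Ligands: 2 aqua (H2O, neutral), 2 iodo (I, -1), 2 nitrato (NO3, -1). Ligand charge sum = -4.
Charge balance with ammonium (+1) requires 1 complex ion per 2 ammonium.

(NH4)2[Ni(H2O)2I2(NO3)2]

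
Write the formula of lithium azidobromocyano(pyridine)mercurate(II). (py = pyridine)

Ligands: 1 cyano (CN, -1), 1 pyridine (py, neutral), 1 bromo (Br, -1), 1 azido (N3, -1). Ligand charge sum = -3.
With Hg in oxidation state +2, the complex ion is [Hg...]^1−.
Charge balance with lithium (+1) requires 1 complex ion per 1 lithium.

Li[HgBr(CN)(N3)(py)]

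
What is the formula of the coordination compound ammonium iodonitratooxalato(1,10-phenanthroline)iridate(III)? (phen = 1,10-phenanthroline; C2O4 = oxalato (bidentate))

Ligands: 1 iodo (I, -1), 1 1,10-phenanthroline (phen, neutral), 1 nitrato (NO3, -1), 1 oxalato (C2O4, -2). Ligand charge sum = -4.
Charge balance with ammonium (+1) requires 1 complex ion per 1 ammonium.

NH4[Ir(C2O4)I(NO3)(phen)]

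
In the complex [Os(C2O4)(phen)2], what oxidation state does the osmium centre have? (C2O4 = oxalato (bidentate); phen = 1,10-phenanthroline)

No counter-ion: the bracketed complex is neutral.
Ligand charges: 1×C2O4 = -2; 2×phen neutral; sum -2.
Os + (-2) = 0 ⇒ Os is +2.

+2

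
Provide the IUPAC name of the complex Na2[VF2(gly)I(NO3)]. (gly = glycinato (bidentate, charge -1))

sodium difluoro(glycinato)iodonitratovanadate(III)

The 2 sodium counter-ions carry a total charge of +2, so each complex ion is 2−.
Ligand charges: 1×nitrato (-1 each), 2×fluoro (-1 each), 1×glycinato (-1 each), 1×iodo (-1 each); total -5. So V + (-5) = 2−, giving V = +3.
The complex ion is anionic, so vanadium takes the -ate form vanadate(III).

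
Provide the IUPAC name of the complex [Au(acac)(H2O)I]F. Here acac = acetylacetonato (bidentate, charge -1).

(acetylacetonato)aquaiodogold(III) fluoride

The 1 fluoride counter-ion carries a total charge of -1, so each complex ion is 1+.
Ligand charges: 1×iodo (-1 each), 1×aqua (neutral), 1×acetylacetonato (-1 each); total -2. So Au + (-2) = 1+, giving Au = +3.
Ligands are named alphabetically: acetylacetonato before aqua before iodo.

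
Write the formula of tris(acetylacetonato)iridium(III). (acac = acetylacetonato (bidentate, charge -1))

[Ir(acac)3]

Ligands: 3 acetylacetonato (acac, -1). Ligand charge sum = -3.
With Ir in oxidation state +3, the complex ion is [Ir...].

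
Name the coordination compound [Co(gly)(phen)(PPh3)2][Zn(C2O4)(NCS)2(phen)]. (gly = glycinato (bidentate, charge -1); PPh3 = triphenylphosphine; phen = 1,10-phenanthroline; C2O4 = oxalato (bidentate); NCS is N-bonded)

(glycinato)(1,10-phenanthroline)bis(triphenylphosphine)cobalt(III) diisothiocyanatooxalato(1,10-phenanthroline)zincate(II)

Zinc is always +2 in its complexes; the anion's ligand charges sum to -4, so the complex anion is 2−.
A 1:1 salt means the cation carries the equal and opposite charge, 2+.
Cation: ligand charges sum to -1; for the ion to be 2+, Co = +3.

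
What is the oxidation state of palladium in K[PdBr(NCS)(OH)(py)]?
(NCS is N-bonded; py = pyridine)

+2

1 potassium outside the brackets (+1 each) → the complex ion is 1−.
Ligand charges: 1×NCS = -1; 1×Br = -1; 1×OH = -1; 1×py neutral; sum -3.
Pd + (-3) = 1− ⇒ Pd is +2.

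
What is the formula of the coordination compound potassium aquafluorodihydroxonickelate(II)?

K[NiF(H2O)(OH)2]

Ligands: 1 aqua (H2O, neutral), 1 fluoro (F, -1), 2 hydroxo (OH, -1). Ligand charge sum = -3.
With Ni in oxidation state +2, the complex ion is [Ni...]^1−.
Charge balance with potassium (+1) requires 1 complex ion per 1 potassium.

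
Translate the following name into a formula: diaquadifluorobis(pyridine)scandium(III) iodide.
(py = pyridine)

[ScF2(H2O)2(py)2]I

Ligands: 2 aqua (H2O, neutral), 2 pyridine (py, neutral), 2 fluoro (F, -1). Ligand charge sum = -2.
Charge balance with iodide (-1) requires 1 complex ion per 1 iodide.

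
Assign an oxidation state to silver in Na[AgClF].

+1

1 sodium outside the brackets (+1 each) → the complex ion is 1−.
Ligand charges: 1×Cl = -1; 1×F = -1; sum -2.
Ag + (-2) = 1− ⇒ Ag is +1.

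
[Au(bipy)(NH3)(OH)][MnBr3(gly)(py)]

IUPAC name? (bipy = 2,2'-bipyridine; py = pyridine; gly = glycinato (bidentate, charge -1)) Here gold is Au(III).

ammine(2,2'-bipyridine)hydroxogold(III) tribromo(glycinato)(pyridine)manganate(II)

Both ions are complex: the cation is named first with the plain metal name, the anion second with the -ate form; each ion's ligands are alphabetised independently.
Au is given as +3; the cation's ligand charges sum to -1, so the complex cation is 2+.
A 1:1 salt means the anion carries the equal and opposite charge, 2−.
Anion: ligand charges sum to -4; for the ion to be 2−, Mn = +2.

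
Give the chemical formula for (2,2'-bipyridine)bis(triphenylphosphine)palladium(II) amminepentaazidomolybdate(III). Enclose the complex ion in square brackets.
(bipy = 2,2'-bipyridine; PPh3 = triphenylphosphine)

[Pd(bipy)(PPh3)2][Mo(N3)5(NH3)]

Cation [Pd…]: ligand charges 0, Pd(II) ⇒ ion charge 2+.
Anion [Mo…]: ligand charges -5, Mo(III) ⇒ ion charge 2−.
One 2+ cation balances one 2− anion.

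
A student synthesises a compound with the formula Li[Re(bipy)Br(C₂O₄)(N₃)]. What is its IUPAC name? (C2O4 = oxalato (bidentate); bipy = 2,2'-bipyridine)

The 1 lithium counter-ion carries a total charge of +1, so each complex ion is 1−.
Ligand charges: 1×bromo (-1 each), 1×oxalato (-2 each), 1×azido (-1 each), 1×2,2'-bipyridine (neutral); total -4. So Re + (-4) = 1−, giving Re = +3.
Ligands are named alphabetically: azido before bipyridine before bromo before oxalato.
The complex ion is anionic, so rhenium takes the -ate form rhenate(III).

lithium azido(2,2'-bipyridine)bromooxalatorhenate(III)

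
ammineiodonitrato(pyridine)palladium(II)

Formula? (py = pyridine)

[PdI(NH3)(NO3)(py)]

Ligands: 1 pyridine (py, neutral), 1 iodo (I, -1), 1 ammine (NH3, neutral), 1 nitrato (NO3, -1). Ligand charge sum = -2.
With Pd in oxidation state +2, the complex ion is [Pd...].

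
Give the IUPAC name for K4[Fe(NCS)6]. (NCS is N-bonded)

potassium hexaisothiocyanatoferrate(II)

The 4 potassium counter-ions carry a total charge of +4, so each complex ion is 4−.
Ligand charges: 6×isothiocyanato (-1 each); total -6. So Fe + (-6) = 4−, giving Fe = +2.
The complex ion is anionic, so iron takes the -ate form ferrate(II).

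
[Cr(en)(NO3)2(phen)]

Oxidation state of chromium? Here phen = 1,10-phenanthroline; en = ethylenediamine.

No counter-ion: the bracketed complex is neutral.
Ligand charges: 1×phen neutral; 1×en neutral; 2×NO3 = -2; sum -2.
Cr + (-2) = 0 ⇒ Cr is +2.

+2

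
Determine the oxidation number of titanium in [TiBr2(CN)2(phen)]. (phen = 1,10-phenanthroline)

+4

No counter-ion: the bracketed complex is neutral.
Ligand charges: 1×phen neutral; 2×CN = -2; 2×Br = -2; sum -4.
Ti + (-4) = 0 ⇒ Ti is +4.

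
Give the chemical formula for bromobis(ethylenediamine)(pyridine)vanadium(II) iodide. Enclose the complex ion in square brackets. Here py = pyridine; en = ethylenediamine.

[VBr(en)2(py)]I

Ligands: 1 pyridine (py, neutral), 1 bromo (Br, -1), 2 ethylenediamine (en, neutral). Ligand charge sum = -1.
With V in oxidation state +2, the complex ion is [V...]^1+.
Charge balance with iodide (-1) requires 1 complex ion per 1 iodide.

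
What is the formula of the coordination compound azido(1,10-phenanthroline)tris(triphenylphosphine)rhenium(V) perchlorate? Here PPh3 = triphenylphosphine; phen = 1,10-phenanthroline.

[Re(N3)(phen)(PPh3)3](ClO4)4

Ligands: 1 azido (N3, -1), 3 triphenylphosphine (PPh3, neutral), 1 1,10-phenanthroline (phen, neutral). Ligand charge sum = -1.
With Re in oxidation state +5, the complex ion is [Re...]^4+.
Charge balance with perchlorate (-1) requires 1 complex ion per 4 perchlorate.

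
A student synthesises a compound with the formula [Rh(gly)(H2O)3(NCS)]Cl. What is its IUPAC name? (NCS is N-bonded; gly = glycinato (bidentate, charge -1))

The 1 chloride counter-ion carries a total charge of -1, so each complex ion is 1+.
Ligand charges: 1×isothiocyanato (-1 each), 3×aqua (neutral), 1×glycinato (-1 each); total -2. So Rh + (-2) = 1+, giving Rh = +3.
Ligands are named alphabetically: aqua before glycinato before isothiocyanato.

triaqua(glycinato)isothiocyanatorhodium(III) chloride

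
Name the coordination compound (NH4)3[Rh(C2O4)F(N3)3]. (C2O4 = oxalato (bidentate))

ammonium triazidofluorooxalatorhodate(III)

The 3 ammonium counter-ions carry a total charge of +3, so each complex ion is 3−.
Ligand charges: 3×azido (-1 each), 1×oxalato (-2 each), 1×fluoro (-1 each); total -6. So Rh + (-6) = 3−, giving Rh = +3.
Ligands are named alphabetically: azido before fluoro before oxalato.
The complex ion is anionic, so rhodium takes the -ate form rhodate(III).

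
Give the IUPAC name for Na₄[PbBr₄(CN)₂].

The 4 sodium counter-ions carry a total charge of +4, so each complex ion is 4−.
Ligand charges: 4×bromo (-1 each), 2×cyano (-1 each); total -6. So Pb + (-6) = 4−, giving Pb = +2.
Ligands are named alphabetically: bromo before cyano.
The complex ion is anionic, so lead takes the -ate form plumbate(II).

sodium tetrabromodicyanoplumbate(II)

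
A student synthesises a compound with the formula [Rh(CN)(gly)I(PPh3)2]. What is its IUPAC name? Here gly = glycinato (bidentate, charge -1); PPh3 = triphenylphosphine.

There is no counter-ion, so the complex is neutral overall.
Ligand charges: 1×glycinato (-1 each), 2×triphenylphosphine (neutral), 1×iodo (-1 each), 1×cyano (-1 each); total -3. So Rh + (-3) = 0, giving Rh = +3.
Ligands are named alphabetically: cyano before glycinato before iodo before triphenylphosphine.

cyano(glycinato)iodobis(triphenylphosphine)rhodium(III)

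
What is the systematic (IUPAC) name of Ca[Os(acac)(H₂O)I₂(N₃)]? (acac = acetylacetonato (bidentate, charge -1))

calcium (acetylacetonato)aquaazidodiiodoosmate(II)

The 1 calcium counter-ion carries a total charge of +2, so each complex ion is 2−.
Ligand charges: 2×iodo (-1 each), 1×aqua (neutral), 1×acetylacetonato (-1 each), 1×azido (-1 each); total -4. So Os + (-4) = 2−, giving Os = +2.
The complex ion is anionic, so osmium takes the -ate form osmate(II).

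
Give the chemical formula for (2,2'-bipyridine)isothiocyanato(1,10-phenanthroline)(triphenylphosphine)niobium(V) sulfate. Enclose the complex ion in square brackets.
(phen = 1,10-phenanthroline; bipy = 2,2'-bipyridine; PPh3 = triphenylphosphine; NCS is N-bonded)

Ligands: 1 1,10-phenanthroline (phen, neutral), 1 2,2'-bipyridine (bipy, neutral), 1 triphenylphosphine (PPh3, neutral), 1 isothiocyanato (NCS, -1). Ligand charge sum = -1.
Charge balance with sulfate (-2) requires 1 complex ion per 2 sulfate.

[Nb(bipy)(NCS)(phen)(PPh3)](SO4)2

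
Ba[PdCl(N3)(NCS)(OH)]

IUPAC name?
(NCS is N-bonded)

barium azidochlorohydroxoisothiocyanatopalladate(II)

The 1 barium counter-ion carries a total charge of +2, so each complex ion is 2−.
Ligand charges: 1×azido (-1 each), 1×chloro (-1 each), 1×hydroxo (-1 each), 1×isothiocyanato (-1 each); total -4. So Pd + (-4) = 2−, giving Pd = +2.
The complex ion is anionic, so palladium takes the -ate form palladate(II).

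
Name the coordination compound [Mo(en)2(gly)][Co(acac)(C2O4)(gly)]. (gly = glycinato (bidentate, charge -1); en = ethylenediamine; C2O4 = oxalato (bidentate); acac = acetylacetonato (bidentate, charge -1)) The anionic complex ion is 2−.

bis(ethylenediamine)(glycinato)molybdenum(III) (acetylacetonato)(glycinato)oxalatocobaltate(II)

The complex anion is given as 2−; its ligand charges sum to -4, so Co = +2.
A 1:1 salt means the cation carries the equal and opposite charge, 2+.
Cation: ligand charges sum to -1; for the ion to be 2+, Mo = +3.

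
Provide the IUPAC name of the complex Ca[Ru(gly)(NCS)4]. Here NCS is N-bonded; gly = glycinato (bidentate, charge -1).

calcium (glycinato)tetraisothiocyanatoruthenate(III)

The 1 calcium counter-ion carries a total charge of +2, so each complex ion is 2−.
Ligand charges: 4×isothiocyanato (-1 each), 1×glycinato (-1 each); total -5. So Ru + (-5) = 2−, giving Ru = +3.
The complex ion is anionic, so ruthenium takes the -ate form ruthenate(III).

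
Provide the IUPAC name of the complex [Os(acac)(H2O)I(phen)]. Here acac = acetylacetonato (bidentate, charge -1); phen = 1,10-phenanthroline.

(acetylacetonato)aquaiodo(1,10-phenanthroline)osmium(II)

There is no counter-ion, so the complex is neutral overall.
Ligand charges: 1×acetylacetonato (-1 each), 1×1,10-phenanthroline (neutral), 1×iodo (-1 each), 1×aqua (neutral); total -2. So Os + (-2) = 0, giving Os = +2.
Ligands are named alphabetically: acetylacetonato before aqua before iodo before phenanthroline.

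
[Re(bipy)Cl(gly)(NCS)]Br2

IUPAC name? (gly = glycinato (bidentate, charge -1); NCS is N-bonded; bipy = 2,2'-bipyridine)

The 2 bromide counter-ions carry a total charge of -2, so each complex ion is 2+.
Ligand charges: 1×glycinato (-1 each), 1×isothiocyanato (-1 each), 1×2,2'-bipyridine (neutral), 1×chloro (-1 each); total -3. So Re + (-3) = 2+, giving Re = +5.
Ligands are named alphabetically: bipyridine before chloro before glycinato before isothiocyanato.

(2,2'-bipyridine)chloro(glycinato)isothiocyanatorhenium(V) bromide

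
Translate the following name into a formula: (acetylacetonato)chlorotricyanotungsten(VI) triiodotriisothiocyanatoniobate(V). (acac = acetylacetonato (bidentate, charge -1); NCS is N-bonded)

Cation [W…]: ligand charges -5, W(VI) ⇒ ion charge 1+.
Anion [Nb…]: ligand charges -6, Nb(V) ⇒ ion charge 1−.
One 1+ cation balances one 1− anion.

[W(acac)Cl(CN)3][NbI3(NCS)3]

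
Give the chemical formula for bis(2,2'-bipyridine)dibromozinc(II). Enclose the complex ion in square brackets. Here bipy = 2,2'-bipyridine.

Ligands: 2 bromo (Br, -1), 2 2,2'-bipyridine (bipy, neutral). Ligand charge sum = -2.
With Zn in oxidation state +2, the complex ion is [Zn...].

[Zn(bipy)2Br2]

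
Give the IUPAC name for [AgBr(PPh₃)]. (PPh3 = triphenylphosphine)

bromo(triphenylphosphine)silver(I)

There is no counter-ion, so the complex is neutral overall.
Ligand charges: 1×bromo (-1 each), 1×triphenylphosphine (neutral); total -1. So Ag + (-1) = 0, giving Ag = +1.
Ligands are named alphabetically: bromo before triphenylphosphine.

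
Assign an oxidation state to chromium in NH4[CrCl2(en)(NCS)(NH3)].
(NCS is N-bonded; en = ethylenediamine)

1 ammonium outside the brackets (+1 each) → the complex ion is 1−.
Ligand charges: 1×NCS = -1; 2×Cl = -2; 1×en neutral; 1×NH3 neutral; sum -3.
Cr + (-3) = 1− ⇒ Cr is +2.

+2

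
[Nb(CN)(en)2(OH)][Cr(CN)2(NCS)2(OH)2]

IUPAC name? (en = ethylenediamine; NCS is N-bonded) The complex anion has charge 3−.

The complex anion is given as 3−; its ligand charges sum to -6, so Cr = +3.
A 1:1 salt means the cation carries the equal and opposite charge, 3+.
Cation: ligand charges sum to -2; for the ion to be 3+, Nb = +5.

cyanobis(ethylenediamine)hydroxoniobium(V) dicyanodihydroxodiisothiocyanatochromate(III)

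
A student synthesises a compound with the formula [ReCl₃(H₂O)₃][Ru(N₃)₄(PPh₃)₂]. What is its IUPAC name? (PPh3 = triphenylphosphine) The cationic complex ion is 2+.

triaquatrichlororhenium(V) tetraazidobis(triphenylphosphine)ruthenate(II)

The complex cation is given as 2+; its ligand charges sum to -3, so Re = +5.
A 1:1 salt means the anion carries the equal and opposite charge, 2−.
Anion: ligand charges sum to -4; for the ion to be 2−, Ru = +2.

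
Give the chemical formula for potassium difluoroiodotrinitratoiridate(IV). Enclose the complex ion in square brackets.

K2[IrF2I(NO3)3]

Ligands: 2 fluoro (F, -1), 1 iodo (I, -1), 3 nitrato (NO3, -1). Ligand charge sum = -6.
Charge balance with potassium (+1) requires 1 complex ion per 2 potassium.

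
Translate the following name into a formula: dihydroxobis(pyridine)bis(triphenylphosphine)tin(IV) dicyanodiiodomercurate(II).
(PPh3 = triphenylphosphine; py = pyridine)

Cation [Sn…]: ligand charges -2, Sn(IV) ⇒ ion charge 2+.
Anion [Hg…]: ligand charges -4, Hg(II) ⇒ ion charge 2−.
One 2+ cation balances one 2− anion.

[Sn(OH)2(PPh3)2(py)2][Hg(CN)2I2]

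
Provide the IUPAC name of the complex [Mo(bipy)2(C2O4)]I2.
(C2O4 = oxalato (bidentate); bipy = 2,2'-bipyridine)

bis(2,2'-bipyridine)oxalatomolybdenum(IV) iodide

The 2 iodide counter-ions carry a total charge of -2, so each complex ion is 2+.
Ligand charges: 1×oxalato (-2 each), 2×2,2'-bipyridine (neutral); total -2. So Mo + (-2) = 2+, giving Mo = +4.
Ligands are named alphabetically: bipyridine before oxalato.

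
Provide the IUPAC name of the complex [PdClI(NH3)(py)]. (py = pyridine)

amminechloroiodo(pyridine)palladium(II)

There is no counter-ion, so the complex is neutral overall.
Ligand charges: 1×iodo (-1 each), 1×ammine (neutral), 1×chloro (-1 each), 1×pyridine (neutral); total -2. So Pd + (-2) = 0, giving Pd = +2.
Ligands are named alphabetically: ammine before chloro before iodo before pyridine.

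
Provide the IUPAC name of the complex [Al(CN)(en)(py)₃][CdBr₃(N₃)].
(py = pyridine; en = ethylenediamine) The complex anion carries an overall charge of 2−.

cyano(ethylenediamine)tris(pyridine)aluminium(III) azidotribromocadmate(II)

Both ions are complex: the cation is named first with the plain metal name, the anion second with the -ate form; each ion's ligands are alphabetised independently.
The complex anion is given as 2−; its ligand charges sum to -4, so Cd = +2.
A 1:1 salt means the cation carries the equal and opposite charge, 2+.
Cation: ligand charges sum to -1; for the ion to be 2+, Al = +3.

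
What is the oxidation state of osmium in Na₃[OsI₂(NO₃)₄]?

3 sodium outside the brackets (+1 each) → the complex ion is 3−.
Ligand charges: 4×NO3 = -4; 2×I = -2; sum -6.
Os + (-6) = 3− ⇒ Os is +3.

+3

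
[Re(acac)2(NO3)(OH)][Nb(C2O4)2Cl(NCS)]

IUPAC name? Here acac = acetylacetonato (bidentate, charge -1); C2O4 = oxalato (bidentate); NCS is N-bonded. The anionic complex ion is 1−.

Both ions are complex: the cation is named first with the plain metal name, the anion second with the -ate form; each ion's ligands are alphabetised independently.
The complex anion is given as 1−; its ligand charges sum to -6, so Nb = +5.
A 1:1 salt means the cation carries the equal and opposite charge, 1+.
Cation: ligand charges sum to -4; for the ion to be 1+, Re = +5.

bis(acetylacetonato)hydroxonitratorhenium(V) chloroisothiocyanatodioxalatoniobate(V)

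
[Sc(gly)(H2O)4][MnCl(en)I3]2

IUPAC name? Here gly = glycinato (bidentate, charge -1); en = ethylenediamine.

tetraaqua(glycinato)scandium(III) chloro(ethylenediamine)triiodomanganate(III)

Both ions are complex: the cation is named first with the plain metal name, the anion second with the -ate form; each ion's ligands are alphabetised independently.
Scandium is always +3 in its complexes; the cation's ligand charges sum to -1, so the complex cation is 2+.
With 2 anions per cation, each anion must be 2/2 = 1−.
Anion: ligand charges sum to -4; for the ion to be 1−, Mn = +3.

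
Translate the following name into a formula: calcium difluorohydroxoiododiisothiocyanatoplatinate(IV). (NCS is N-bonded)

Ligands: 1 hydroxo (OH, -1), 1 iodo (I, -1), 2 fluoro (F, -1), 2 isothiocyanato (NCS, -1). Ligand charge sum = -6.
With Pt in oxidation state +4, the complex ion is [Pt...]^2−.
Charge balance with calcium (+2) requires 1 complex ion per 1 calcium.

Ca[PtF2I(NCS)2(OH)]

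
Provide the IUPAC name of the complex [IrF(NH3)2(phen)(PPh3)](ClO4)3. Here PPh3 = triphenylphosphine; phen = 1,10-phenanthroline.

diamminefluoro(1,10-phenanthroline)(triphenylphosphine)iridium(IV) perchlorate

The 3 perchlorate counter-ions carry a total charge of -3, so each complex ion is 3+.
Ligand charges: 1×triphenylphosphine (neutral), 1×fluoro (-1 each), 1×1,10-phenanthroline (neutral), 2×ammine (neutral); total -1. So Ir + (-1) = 3+, giving Ir = +4.
Ligands are named alphabetically: ammine before fluoro before phenanthroline before triphenylphosphine.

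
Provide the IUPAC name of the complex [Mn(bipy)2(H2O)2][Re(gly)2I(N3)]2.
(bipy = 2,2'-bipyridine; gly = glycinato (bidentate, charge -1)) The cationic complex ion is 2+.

Both ions are complex: the cation is named first with the plain metal name, the anion second with the -ate form; each ion's ligands are alphabetised independently.
The complex cation is given as 2+; its ligand charges sum to 0, so Mn = +2.
With 2 anions per cation, each anion must be 2/2 = 1−.
Anion: ligand charges sum to -4; for the ion to be 1−, Re = +3.

diaquabis(2,2'-bipyridine)manganese(II) azidobis(glycinato)iodorhenate(III)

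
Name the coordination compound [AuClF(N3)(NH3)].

There is no counter-ion, so the complex is neutral overall.
Ligand charges: 1×chloro (-1 each), 1×azido (-1 each), 1×ammine (neutral), 1×fluoro (-1 each); total -3. So Au + (-3) = 0, giving Au = +3.
Ligands are named alphabetically: ammine before azido before chloro before fluoro.

ammineazidochlorofluorogold(III)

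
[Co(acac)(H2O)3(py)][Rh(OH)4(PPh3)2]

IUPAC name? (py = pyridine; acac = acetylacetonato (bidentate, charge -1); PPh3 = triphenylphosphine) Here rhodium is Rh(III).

Rh is given as +3; the anion's ligand charges sum to -4, so the complex anion is 1−.
A 1:1 salt means the cation carries the equal and opposite charge, 1+.
Cation: ligand charges sum to -1; for the ion to be 1+, Co = +2.

(acetylacetonato)triaqua(pyridine)cobalt(II) tetrahydroxobis(triphenylphosphine)rhodate(III)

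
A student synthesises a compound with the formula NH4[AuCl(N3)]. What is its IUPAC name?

ammonium azidochloroaurate(I)

The 1 ammonium counter-ion carries a total charge of +1, so each complex ion is 1−.
Ligand charges: 1×azido (-1 each), 1×chloro (-1 each); total -2. So Au + (-2) = 1−, giving Au = +1.
Ligands are named alphabetically: azido before chloro.
The complex ion is anionic, so gold takes the -ate form aurate(I).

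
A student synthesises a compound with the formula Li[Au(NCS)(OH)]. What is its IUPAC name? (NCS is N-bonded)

The 1 lithium counter-ion carries a total charge of +1, so each complex ion is 1−.
Ligand charges: 1×hydroxo (-1 each), 1×isothiocyanato (-1 each); total -2. So Au + (-2) = 1−, giving Au = +1.
The complex ion is anionic, so gold takes the -ate form aurate(I).

lithium hydroxoisothiocyanatoaurate(I)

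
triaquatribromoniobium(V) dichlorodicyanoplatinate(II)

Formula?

Cation [Nb…]: ligand charges -3, Nb(V) ⇒ ion charge 2+.
Anion [Pt…]: ligand charges -4, Pt(II) ⇒ ion charge 2−.

[NbBr3(H2O)3][PtCl2(CN)2]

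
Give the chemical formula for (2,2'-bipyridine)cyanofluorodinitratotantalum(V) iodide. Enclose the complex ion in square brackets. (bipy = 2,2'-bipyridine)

Ligands: 1 2,2'-bipyridine (bipy, neutral), 1 cyano (CN, -1), 1 fluoro (F, -1), 2 nitrato (NO3, -1). Ligand charge sum = -4.
Charge balance with iodide (-1) requires 1 complex ion per 1 iodide.

[Ta(bipy)(CN)F(NO3)2]I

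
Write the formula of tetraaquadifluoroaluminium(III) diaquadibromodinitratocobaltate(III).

[AlF2(H2O)4][CoBr2(H2O)2(NO3)2]

Cation [Al…]: ligand charges -2, Al(III) ⇒ ion charge 1+.
Anion [Co…]: ligand charges -4, Co(III) ⇒ ion charge 1−.
One 1+ cation balances one 1− anion.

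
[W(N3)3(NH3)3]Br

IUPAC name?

The 1 bromide counter-ion carries a total charge of -1, so each complex ion is 1+.
Ligand charges: 3×azido (-1 each), 3×ammine (neutral); total -3. So W + (-3) = 1+, giving W = +4.
Ligands are named alphabetically: ammine before azido.

triamminetriazidotungsten(IV) bromide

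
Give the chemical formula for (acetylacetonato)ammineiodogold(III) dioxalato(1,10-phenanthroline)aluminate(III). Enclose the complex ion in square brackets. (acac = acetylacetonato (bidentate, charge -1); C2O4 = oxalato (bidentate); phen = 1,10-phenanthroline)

[Au(acac)I(NH3)][Al(C2O4)2(phen)]

Cation [Au…]: ligand charges -2, Au(III) ⇒ ion charge 1+.
Anion [Al…]: ligand charges -4, Al(III) ⇒ ion charge 1−.
One 1+ cation balances one 1− anion.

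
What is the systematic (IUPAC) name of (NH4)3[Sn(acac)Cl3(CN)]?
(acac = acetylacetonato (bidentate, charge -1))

ammonium (acetylacetonato)trichlorocyanostannate(II)

The 3 ammonium counter-ions carry a total charge of +3, so each complex ion is 3−.
Ligand charges: 1×cyano (-1 each), 3×chloro (-1 each), 1×acetylacetonato (-1 each); total -5. So Sn + (-5) = 3−, giving Sn = +2.
The complex ion is anionic, so tin takes the -ate form stannate(II).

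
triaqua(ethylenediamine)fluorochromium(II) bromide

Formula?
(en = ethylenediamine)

Ligands: 1 fluoro (F, -1), 1 ethylenediamine (en, neutral), 3 aqua (H2O, neutral). Ligand charge sum = -1.
Charge balance with bromide (-1) requires 1 complex ion per 1 bromide.

[Cr(en)F(H2O)3]Br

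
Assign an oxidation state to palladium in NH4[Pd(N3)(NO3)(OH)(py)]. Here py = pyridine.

+2

1 ammonium outside the brackets (+1 each) → the complex ion is 1−.
Ligand charges: 1×OH = -1; 1×py neutral; 1×N3 = -1; 1×NO3 = -1; sum -3.
Pd + (-3) = 1− ⇒ Pd is +2.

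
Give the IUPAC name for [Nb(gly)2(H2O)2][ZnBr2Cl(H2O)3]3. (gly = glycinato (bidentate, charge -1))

Both ions are complex: the cation is named first with the plain metal name, the anion second with the -ate form; each ion's ligands are alphabetised independently.
Zinc is always +2 in its complexes; the anion's ligand charges sum to -3, so the complex anion is 1−.
With 3 anions per cation, the cation must be 3×1 = 3+.
Cation: ligand charges sum to -2; for the ion to be 3+, Nb = +5.

diaquabis(glycinato)niobium(V) triaquadibromochlorozincate(II)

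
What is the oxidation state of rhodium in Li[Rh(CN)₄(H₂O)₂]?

1 lithium outside the brackets (+1 each) → the complex ion is 1−.
Ligand charges: 2×H2O neutral; 4×CN = -4; sum -4.
Rh + (-4) = 1− ⇒ Rh is +3.

+3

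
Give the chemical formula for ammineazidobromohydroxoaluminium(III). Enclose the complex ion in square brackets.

[AlBr(N3)(NH3)(OH)]

Ligands: 1 hydroxo (OH, -1), 1 ammine (NH3, neutral), 1 bromo (Br, -1), 1 azido (N3, -1). Ligand charge sum = -3.
With Al in oxidation state +3, the complex ion is [Al...].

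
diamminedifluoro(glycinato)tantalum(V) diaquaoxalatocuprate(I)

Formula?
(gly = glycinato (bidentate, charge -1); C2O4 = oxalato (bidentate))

Cation [Ta…]: ligand charges -3, Ta(V) ⇒ ion charge 2+.
Anion [Cu…]: ligand charges -2, Cu(I) ⇒ ion charge 1−.

[TaF2(gly)(NH3)2][Cu(C2O4)(H2O)2]2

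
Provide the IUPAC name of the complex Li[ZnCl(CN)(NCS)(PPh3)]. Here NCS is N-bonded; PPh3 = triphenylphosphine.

lithium chlorocyanoisothiocyanato(triphenylphosphine)zincate(II)

The 1 lithium counter-ion carries a total charge of +1, so each complex ion is 1−.
Ligand charges: 1×cyano (-1 each), 1×chloro (-1 each), 1×isothiocyanato (-1 each), 1×triphenylphosphine (neutral); total -3. So Zn + (-3) = 1−, giving Zn = +2.
Ligands are named alphabetically: chloro before cyano before isothiocyanato before triphenylphosphine.
The complex ion is anionic, so zinc takes the -ate form zincate(II).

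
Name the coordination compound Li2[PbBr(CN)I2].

lithium bromocyanodiiodoplumbate(II)

The 2 lithium counter-ions carry a total charge of +2, so each complex ion is 2−.
Ligand charges: 1×bromo (-1 each), 1×cyano (-1 each), 2×iodo (-1 each); total -4. So Pb + (-4) = 2−, giving Pb = +2.
The complex ion is anionic, so lead takes the -ate form plumbate(II).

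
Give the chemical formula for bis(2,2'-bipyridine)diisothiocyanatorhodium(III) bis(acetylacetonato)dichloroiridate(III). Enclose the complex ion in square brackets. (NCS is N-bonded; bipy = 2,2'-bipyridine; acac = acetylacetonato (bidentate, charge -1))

[Rh(bipy)2(NCS)2][Ir(acac)2Cl2]

Cation [Rh…]: ligand charges -2, Rh(III) ⇒ ion charge 1+.
Anion [Ir…]: ligand charges -4, Ir(III) ⇒ ion charge 1−.
One 1+ cation balances one 1− anion.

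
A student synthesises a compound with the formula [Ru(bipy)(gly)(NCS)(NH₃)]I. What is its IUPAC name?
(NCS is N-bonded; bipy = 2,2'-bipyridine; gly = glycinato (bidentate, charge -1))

The 1 iodide counter-ion carries a total charge of -1, so each complex ion is 1+.
Ligand charges: 1×ammine (neutral), 1×isothiocyanato (-1 each), 1×2,2'-bipyridine (neutral), 1×glycinato (-1 each); total -2. So Ru + (-2) = 1+, giving Ru = +3.
Ligands are named alphabetically: ammine before bipyridine before glycinato before isothiocyanato.

ammine(2,2'-bipyridine)(glycinato)isothiocyanatoruthenium(III) iodide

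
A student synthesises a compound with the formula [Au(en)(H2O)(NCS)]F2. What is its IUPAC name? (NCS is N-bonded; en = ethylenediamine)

The 2 fluoride counter-ions carry a total charge of -2, so each complex ion is 2+.
Ligand charges: 1×isothiocyanato (-1 each), 1×aqua (neutral), 1×ethylenediamine (neutral); total -1. So Au + (-1) = 2+, giving Au = +3.
Ligands are named alphabetically: aqua before ethylenediamine before isothiocyanato.

aqua(ethylenediamine)isothiocyanatogold(III) fluoride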